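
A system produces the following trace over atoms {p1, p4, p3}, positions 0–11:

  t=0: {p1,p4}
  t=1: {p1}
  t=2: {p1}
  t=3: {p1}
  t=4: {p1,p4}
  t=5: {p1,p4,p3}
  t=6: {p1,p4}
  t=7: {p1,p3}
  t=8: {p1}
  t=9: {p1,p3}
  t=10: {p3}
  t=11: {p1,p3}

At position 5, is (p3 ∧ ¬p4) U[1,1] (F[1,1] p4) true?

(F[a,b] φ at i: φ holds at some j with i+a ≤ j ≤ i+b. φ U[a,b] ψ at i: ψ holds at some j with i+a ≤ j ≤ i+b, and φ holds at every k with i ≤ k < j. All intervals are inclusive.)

Need some j in [6,6] with F[1,1] p4, and (p3 ∧ ¬p4) at every k in [5,j-1].
  j=6: F[1,1] p4 — fails (none in [7,7]).
No j in the window works → until fails.

Does not hold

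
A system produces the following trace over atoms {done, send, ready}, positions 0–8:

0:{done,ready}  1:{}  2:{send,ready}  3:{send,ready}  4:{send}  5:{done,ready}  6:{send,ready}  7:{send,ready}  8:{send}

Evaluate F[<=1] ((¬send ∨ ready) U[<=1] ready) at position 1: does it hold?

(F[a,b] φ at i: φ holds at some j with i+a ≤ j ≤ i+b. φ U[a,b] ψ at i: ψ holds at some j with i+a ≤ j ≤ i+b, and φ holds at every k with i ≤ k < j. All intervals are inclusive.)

Check ((¬send ∨ ready) U[<=1] ready) at each j in [1,2]:
  j=1: holds
  j=2: holds
Found at j=1 → formula holds.

True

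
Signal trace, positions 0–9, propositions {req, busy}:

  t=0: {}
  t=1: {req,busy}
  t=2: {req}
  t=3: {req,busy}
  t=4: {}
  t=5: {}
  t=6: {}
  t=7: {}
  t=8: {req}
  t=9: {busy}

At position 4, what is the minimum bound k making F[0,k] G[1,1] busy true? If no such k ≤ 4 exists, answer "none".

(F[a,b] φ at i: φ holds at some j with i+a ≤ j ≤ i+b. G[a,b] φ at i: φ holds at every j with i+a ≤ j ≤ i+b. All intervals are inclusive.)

Scan j = 4,5,… for G[1,1] busy:
  j=4: fails
  j=5: fails
  j=6: fails
  j=7: fails
  j=8: holds
First hit at j=8, so smallest k = 8-4 = 4.

4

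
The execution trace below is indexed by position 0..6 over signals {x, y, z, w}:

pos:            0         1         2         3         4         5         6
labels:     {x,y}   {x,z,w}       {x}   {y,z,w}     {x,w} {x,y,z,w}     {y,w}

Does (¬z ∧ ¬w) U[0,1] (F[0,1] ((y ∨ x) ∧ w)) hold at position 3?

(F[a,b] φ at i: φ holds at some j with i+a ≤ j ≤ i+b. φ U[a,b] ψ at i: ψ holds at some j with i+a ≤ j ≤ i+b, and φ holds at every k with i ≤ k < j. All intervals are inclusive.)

Holds

Need some j in [3,4] with F[0,1] ((y ∨ x) ∧ w), and (¬z ∧ ¬w) at every k in [3,j-1].
  j=3: F[0,1] ((y ∨ x) ∧ w) holds; no prefix to check → satisfied.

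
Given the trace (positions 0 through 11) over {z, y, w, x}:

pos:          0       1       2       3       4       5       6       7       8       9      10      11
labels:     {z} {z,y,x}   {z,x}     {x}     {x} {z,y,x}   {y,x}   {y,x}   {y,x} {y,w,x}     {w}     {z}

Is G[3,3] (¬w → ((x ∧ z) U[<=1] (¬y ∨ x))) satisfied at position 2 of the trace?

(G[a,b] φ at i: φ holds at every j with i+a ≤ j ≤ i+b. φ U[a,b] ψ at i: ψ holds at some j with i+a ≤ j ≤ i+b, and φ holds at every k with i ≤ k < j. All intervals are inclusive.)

True

Check (¬w → ((x ∧ z) U[<=1] (¬y ∨ x))) at every j in [5,5]:
  j=5: antecedent true; consequent holds → ✓
All positions satisfy it → formula holds.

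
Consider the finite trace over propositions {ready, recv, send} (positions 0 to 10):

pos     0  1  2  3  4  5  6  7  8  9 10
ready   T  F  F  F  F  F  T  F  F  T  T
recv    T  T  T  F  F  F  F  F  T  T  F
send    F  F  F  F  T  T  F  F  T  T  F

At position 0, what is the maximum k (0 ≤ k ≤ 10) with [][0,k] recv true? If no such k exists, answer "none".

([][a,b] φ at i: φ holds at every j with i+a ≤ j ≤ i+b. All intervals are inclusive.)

2

recv must hold from j=0 onward; find where it first fails.
  j=0: holds
  j=1: holds
  j=2: holds
  j=3: fails
Holds on [0,2], so largest k = 2.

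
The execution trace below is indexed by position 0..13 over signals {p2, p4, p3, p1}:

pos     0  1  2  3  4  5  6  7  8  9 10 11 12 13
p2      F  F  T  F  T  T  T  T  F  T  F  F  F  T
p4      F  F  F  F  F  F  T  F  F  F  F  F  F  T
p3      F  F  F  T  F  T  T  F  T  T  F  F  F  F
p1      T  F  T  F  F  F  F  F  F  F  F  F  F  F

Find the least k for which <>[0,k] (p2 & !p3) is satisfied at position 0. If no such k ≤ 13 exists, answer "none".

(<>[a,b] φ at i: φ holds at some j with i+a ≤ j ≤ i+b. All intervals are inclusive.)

Scan j = 0,1,… for (p2 & !p3):
  j=0: fails
  j=1: fails
  j=2: holds
First hit at j=2, so smallest k = 2-0 = 2.

2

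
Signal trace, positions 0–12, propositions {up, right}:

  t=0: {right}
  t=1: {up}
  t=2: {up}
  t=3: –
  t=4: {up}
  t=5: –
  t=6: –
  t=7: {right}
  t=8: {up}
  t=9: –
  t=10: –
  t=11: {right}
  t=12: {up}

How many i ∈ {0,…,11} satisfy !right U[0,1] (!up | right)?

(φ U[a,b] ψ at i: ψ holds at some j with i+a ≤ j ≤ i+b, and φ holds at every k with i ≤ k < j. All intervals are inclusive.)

Evaluate at each i in [0,11]:
  i=0: ✓ (rhs at j=0)
  i=1: ✗ (no rhs in [1,2])
  i=2: ✓ (rhs at j=3; lhs holds on [2,2])
  i=3: ✓ (rhs at j=3)
  i=4: ✓ (rhs at j=5; lhs holds on [4,4])
  i=5: ✓ (rhs at j=5)
  i=6: ✓ (rhs at j=6)
  i=7: ✓ (rhs at j=7)
  i=8: ✓ (rhs at j=9; lhs holds on [8,8])
  i=9: ✓ (rhs at j=9)
  i=10: ✓ (rhs at j=10)
  i=11: ✓ (rhs at j=11)
Positions where it holds: {0, 2, 3, 4, 5, 6, 7, 8, 9, 10, 11} → 11.

11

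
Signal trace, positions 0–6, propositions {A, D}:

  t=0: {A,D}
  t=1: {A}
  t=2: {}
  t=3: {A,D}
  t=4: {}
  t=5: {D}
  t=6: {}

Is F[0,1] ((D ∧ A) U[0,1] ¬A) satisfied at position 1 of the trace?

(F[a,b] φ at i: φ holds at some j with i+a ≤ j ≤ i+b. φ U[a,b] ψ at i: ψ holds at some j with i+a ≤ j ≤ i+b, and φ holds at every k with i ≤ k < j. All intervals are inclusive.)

Check ((D ∧ A) U[0,1] ¬A) at each j in [1,2]:
  j=1: fails
  j=2: holds
Found at j=2 → formula holds.

True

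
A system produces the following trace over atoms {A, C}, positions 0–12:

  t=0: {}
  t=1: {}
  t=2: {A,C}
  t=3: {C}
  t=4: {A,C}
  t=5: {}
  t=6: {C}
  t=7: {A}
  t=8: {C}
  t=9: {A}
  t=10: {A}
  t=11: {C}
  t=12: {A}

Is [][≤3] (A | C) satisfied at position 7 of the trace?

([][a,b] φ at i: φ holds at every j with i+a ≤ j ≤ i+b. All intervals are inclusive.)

Check (A | C) at every j in [7,10]:
  j=7: true
  j=8: true
  j=9: true
  j=10: true
All positions satisfy it → formula holds.

True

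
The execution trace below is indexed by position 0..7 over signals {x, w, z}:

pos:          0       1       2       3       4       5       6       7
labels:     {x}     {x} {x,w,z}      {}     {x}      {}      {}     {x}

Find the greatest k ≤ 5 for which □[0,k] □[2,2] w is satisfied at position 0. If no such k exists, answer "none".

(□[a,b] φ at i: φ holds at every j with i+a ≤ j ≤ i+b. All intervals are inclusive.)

□[2,2] w must hold from j=0 onward; find where it first fails.
  j=0: holds
  j=1: fails
Holds on [0,0], so largest k = 0.

0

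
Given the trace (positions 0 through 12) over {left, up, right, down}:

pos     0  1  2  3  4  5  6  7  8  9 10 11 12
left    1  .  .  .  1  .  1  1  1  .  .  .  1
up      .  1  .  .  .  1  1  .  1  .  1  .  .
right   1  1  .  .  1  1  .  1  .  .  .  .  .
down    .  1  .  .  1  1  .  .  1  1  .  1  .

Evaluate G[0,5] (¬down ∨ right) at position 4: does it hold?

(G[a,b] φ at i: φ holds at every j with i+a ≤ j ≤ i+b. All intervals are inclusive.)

Check (¬down ∨ right) at every j in [4,9]:
  j=4: true
  j=5: true
  j=6: true
  j=7: true
  j=8: false
  j=9: false
Fails at j=8 → formula fails.

No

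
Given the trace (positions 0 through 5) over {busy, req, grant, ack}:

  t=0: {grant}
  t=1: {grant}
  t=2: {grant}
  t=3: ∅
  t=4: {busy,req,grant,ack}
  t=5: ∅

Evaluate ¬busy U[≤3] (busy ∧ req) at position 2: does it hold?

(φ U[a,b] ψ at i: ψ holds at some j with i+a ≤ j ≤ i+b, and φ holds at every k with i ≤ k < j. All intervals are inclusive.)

Need some j in [2,5] with (busy ∧ req), and ¬busy at every k in [2,j-1].
  j=2: (busy ∧ req) false.
  j=3: (busy ∧ req) false.
  j=4: (busy ∧ req) holds; ¬busy holds at every k in [2,3] → satisfied.

True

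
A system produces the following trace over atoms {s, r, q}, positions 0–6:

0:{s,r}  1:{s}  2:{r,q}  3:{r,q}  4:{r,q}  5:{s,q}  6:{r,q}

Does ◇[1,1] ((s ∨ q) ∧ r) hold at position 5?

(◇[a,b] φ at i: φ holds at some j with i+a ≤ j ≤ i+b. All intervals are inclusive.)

Check ((s ∨ q) ∧ r) at each j in [6,6]:
  j=6: true
Found at j=6 → formula holds.

True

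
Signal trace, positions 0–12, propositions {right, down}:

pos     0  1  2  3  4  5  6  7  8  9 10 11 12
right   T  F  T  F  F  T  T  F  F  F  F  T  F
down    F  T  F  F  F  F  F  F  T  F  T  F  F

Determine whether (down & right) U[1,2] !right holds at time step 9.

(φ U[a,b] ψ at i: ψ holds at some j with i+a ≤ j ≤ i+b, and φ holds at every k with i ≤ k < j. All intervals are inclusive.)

False

Need some j in [10,11] with !right, and (down & right) at every k in [9,j-1].
  j=10: !right holds, but (down & right) fails at k=9 → not this j.
  j=11: !right false.
No j in the window works → until fails.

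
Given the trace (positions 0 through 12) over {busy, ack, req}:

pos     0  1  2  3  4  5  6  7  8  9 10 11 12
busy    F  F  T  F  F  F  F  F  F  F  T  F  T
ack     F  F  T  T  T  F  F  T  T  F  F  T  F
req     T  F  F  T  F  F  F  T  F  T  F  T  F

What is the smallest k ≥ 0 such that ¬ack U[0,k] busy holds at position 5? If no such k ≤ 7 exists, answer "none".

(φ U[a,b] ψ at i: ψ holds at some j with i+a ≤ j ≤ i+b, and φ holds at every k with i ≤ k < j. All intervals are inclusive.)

Need earliest j ≥ 5 with busy, and ¬ack at every k in [5,j-1].
  j=5: rhs fails.
  j=6: rhs fails.
  j=7: rhs fails.
  j=8: rhs fails.
  j=9: rhs fails.
  j=10: rhs holds but lhs fails at k=7.
  j=11: rhs fails.
  j=12: rhs holds but lhs fails at k=7.
No witness within the range → none.

none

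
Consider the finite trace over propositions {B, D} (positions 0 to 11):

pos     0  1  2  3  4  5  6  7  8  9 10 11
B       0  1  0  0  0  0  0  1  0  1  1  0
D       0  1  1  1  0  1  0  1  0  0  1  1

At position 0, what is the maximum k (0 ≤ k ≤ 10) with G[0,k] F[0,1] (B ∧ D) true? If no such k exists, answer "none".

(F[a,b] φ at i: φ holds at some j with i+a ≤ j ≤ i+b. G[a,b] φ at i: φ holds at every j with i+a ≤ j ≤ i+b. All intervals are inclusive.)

1

F[0,1] (B ∧ D) must hold from j=0 onward; find where it first fails.
  j=0: holds
  j=1: holds
  j=2: fails
Holds on [0,1], so largest k = 1.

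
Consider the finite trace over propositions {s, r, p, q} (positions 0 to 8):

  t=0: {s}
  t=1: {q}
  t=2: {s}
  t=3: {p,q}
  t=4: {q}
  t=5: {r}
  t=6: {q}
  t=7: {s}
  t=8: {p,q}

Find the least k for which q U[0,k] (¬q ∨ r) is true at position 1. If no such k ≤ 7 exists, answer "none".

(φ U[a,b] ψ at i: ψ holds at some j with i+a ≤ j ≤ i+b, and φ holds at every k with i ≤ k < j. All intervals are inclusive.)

Need earliest j ≥ 1 with (¬q ∨ r), and q at every k in [1,j-1].
  j=1: rhs fails.
  j=2: rhs holds; lhs holds on [1,1]. k = 1.

1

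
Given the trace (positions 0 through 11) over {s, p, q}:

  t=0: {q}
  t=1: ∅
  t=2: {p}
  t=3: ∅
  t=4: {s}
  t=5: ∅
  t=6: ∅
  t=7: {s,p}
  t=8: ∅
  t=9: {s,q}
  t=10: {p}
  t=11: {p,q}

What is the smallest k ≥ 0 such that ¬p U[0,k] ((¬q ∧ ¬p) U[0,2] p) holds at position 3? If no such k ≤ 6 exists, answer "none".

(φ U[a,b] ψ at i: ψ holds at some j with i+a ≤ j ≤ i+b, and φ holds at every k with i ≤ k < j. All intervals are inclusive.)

Need earliest j ≥ 3 with ((¬q ∧ ¬p) U[0,2] p), and ¬p at every k in [3,j-1].
  j=3: rhs fails.
  j=4: rhs fails.
  j=5: rhs holds; lhs holds on [3,4]. k = 2.

2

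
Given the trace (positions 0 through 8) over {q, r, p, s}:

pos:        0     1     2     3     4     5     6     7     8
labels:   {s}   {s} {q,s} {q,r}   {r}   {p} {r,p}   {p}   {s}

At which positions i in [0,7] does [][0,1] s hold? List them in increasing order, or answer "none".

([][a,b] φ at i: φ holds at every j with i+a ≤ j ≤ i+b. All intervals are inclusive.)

Evaluate at each i in [0,7]:
  i=0: ✓ (all of [0,1])
  i=1: ✓ (all of [1,2])
  i=2: ✗ (fails at j=3)
  i=3: ✗ (fails at j=3)
  i=4: ✗ (fails at j=4)
  i=5: ✗ (fails at j=5)
  i=6: ✗ (fails at j=6)
  i=7: ✗ (fails at j=7)

0, 1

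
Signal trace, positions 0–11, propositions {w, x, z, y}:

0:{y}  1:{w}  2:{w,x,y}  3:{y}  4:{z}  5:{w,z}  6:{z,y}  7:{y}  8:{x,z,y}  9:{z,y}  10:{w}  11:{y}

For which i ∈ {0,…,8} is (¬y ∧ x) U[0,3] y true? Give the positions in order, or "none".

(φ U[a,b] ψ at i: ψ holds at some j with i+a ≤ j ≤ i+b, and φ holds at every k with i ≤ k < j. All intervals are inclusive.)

0, 2, 3, 6, 7, 8

Evaluate at each i in [0,8]:
  i=0: ✓ (rhs at j=0)
  i=1: ✗ (lhs fails at k=1 before rhs at j=2)
  i=2: ✓ (rhs at j=2)
  i=3: ✓ (rhs at j=3)
  i=4: ✗ (lhs fails at k=4 before rhs at j=6)
  i=5: ✗ (lhs fails at k=5 before rhs at j=6)
  i=6: ✓ (rhs at j=6)
  i=7: ✓ (rhs at j=7)
  i=8: ✓ (rhs at j=8)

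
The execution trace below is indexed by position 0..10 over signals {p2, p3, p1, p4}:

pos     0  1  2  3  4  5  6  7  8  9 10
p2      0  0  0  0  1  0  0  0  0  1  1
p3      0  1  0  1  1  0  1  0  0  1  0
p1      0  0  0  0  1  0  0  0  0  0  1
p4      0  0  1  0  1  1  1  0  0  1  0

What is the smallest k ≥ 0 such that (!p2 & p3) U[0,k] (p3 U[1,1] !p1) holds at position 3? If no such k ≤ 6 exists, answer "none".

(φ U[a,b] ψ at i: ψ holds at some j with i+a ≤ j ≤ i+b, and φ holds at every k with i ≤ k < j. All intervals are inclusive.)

Need earliest j ≥ 3 with (p3 U[1,1] !p1), and (!p2 & p3) at every k in [3,j-1].
  j=3: rhs fails.
  j=4: rhs holds; lhs holds on [3,3]. k = 1.

1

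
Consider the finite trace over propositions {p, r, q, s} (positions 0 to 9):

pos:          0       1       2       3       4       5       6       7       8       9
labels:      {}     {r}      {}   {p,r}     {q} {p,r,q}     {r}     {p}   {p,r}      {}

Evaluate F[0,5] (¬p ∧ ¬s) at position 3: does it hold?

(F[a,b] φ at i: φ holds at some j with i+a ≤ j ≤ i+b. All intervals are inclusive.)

Check (¬p ∧ ¬s) at each j in [3,8]:
  j=3: false
  j=4: true
  j=5: false
  j=6: true
  j=7: false
  j=8: false
Found at j=4 → formula holds.

Yes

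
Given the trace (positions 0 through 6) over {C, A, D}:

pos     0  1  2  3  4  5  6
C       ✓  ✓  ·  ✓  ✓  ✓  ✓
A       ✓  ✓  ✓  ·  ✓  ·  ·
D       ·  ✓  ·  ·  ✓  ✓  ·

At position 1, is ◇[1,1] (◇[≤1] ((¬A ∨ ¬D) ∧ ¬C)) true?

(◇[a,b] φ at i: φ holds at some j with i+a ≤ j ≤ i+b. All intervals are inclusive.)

True

Check ◇[≤1] ((¬A ∨ ¬D) ∧ ¬C) at each j in [2,2]:
  j=2: holds (witness at 2)
Found at j=2 → formula holds.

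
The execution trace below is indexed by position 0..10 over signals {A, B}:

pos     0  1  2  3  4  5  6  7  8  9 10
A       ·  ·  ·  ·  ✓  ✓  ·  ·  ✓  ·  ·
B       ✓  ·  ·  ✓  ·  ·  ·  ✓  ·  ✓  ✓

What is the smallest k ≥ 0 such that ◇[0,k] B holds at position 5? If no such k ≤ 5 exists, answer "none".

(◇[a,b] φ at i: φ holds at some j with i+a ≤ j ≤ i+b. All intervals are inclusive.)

2

Scan j = 5,6,… for B:
  j=5: fails
  j=6: fails
  j=7: holds
First hit at j=7, so smallest k = 7-5 = 2.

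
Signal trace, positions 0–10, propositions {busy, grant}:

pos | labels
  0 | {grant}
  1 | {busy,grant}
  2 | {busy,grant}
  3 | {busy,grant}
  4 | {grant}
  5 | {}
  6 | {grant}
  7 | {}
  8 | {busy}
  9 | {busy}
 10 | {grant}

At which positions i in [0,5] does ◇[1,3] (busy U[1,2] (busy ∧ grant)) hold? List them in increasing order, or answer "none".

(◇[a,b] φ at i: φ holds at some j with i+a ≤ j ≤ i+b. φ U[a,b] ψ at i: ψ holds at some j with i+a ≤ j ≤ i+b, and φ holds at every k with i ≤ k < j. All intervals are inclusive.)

Evaluate at each i in [0,5]:
  i=0: ✓ (witness j=1)
  i=1: ✓ (witness j=2)
  i=2: ✗ (none in [3,5])
  i=3: ✗ (none in [4,6])
  i=4: ✗ (none in [5,7])
  i=5: ✗ (none in [6,8])

0, 1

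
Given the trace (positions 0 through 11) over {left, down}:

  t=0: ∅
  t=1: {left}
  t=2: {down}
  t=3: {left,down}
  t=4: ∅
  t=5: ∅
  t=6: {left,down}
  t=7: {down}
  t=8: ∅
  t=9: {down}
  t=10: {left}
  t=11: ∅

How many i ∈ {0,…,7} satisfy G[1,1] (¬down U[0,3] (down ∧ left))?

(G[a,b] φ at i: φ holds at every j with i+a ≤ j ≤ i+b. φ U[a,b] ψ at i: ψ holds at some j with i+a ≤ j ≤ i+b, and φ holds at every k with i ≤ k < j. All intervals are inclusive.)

Evaluate at each i in [0,7]:
  i=0: ✗ (fails at j=1)
  i=1: ✗ (fails at j=2)
  i=2: ✓ (all of [3,3])
  i=3: ✓ (all of [4,4])
  i=4: ✓ (all of [5,5])
  i=5: ✓ (all of [6,6])
  i=6: ✗ (fails at j=7)
  i=7: ✗ (fails at j=8)
Positions where it holds: {2, 3, 4, 5} → 4.

4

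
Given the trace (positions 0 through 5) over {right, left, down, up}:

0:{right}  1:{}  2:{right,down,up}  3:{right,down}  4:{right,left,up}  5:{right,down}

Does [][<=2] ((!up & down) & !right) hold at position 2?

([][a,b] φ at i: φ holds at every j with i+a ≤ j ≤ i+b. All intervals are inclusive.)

Check ((!up & down) & !right) at every j in [2,4]:
  j=2: false
  j=3: false
  j=4: false
Fails at j=2 → formula fails.

No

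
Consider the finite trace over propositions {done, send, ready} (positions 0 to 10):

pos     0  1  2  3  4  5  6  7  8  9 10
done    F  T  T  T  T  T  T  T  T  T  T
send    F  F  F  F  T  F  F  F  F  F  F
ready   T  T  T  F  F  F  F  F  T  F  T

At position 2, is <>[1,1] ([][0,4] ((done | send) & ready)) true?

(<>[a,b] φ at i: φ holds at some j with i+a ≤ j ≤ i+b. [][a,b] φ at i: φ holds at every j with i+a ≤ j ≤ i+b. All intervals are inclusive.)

Check [][0,4] ((done | send) & ready) at each j in [3,3]:
  j=3: fails at 3
No position in the window satisfies it → formula fails.

No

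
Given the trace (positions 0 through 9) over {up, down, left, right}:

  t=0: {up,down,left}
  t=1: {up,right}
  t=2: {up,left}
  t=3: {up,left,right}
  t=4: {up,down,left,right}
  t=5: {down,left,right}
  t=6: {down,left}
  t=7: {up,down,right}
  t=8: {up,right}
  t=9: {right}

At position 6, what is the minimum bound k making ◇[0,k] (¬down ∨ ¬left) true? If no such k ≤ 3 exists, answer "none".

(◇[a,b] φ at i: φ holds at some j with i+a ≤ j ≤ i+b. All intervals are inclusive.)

Scan j = 6,7,… for (¬down ∨ ¬left):
  j=6: fails
  j=7: holds
First hit at j=7, so smallest k = 7-6 = 1.

1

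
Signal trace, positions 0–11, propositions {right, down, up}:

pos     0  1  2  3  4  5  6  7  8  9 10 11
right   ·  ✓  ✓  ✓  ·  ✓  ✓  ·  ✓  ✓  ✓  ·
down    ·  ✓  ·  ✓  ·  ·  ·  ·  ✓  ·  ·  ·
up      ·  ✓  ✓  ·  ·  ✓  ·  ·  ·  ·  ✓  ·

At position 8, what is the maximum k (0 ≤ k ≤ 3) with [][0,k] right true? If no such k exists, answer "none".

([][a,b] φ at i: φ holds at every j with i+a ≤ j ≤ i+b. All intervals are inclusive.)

2

right must hold from j=8 onward; find where it first fails.
  j=8: holds
  j=9: holds
  j=10: holds
  j=11: fails
Holds on [8,10], so largest k = 2.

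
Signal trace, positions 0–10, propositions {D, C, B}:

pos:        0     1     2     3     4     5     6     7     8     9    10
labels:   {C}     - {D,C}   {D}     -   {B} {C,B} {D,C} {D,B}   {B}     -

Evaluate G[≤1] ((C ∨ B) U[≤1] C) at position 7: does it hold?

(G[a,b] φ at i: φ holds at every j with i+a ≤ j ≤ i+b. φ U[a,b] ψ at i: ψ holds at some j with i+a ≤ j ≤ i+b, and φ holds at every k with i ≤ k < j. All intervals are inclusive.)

Does not hold

Check ((C ∨ B) U[≤1] C) at every j in [7,8]:
  j=7: holds
  j=8: fails
Fails at j=8 → formula fails.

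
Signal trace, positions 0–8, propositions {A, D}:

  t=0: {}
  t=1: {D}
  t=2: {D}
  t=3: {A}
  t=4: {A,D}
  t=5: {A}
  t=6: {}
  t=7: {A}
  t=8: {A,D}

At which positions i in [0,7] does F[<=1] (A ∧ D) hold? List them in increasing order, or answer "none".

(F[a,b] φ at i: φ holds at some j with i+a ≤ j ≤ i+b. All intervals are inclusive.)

Evaluate at each i in [0,7]:
  i=0: ✗ (none in [0,1])
  i=1: ✗ (none in [1,2])
  i=2: ✗ (none in [2,3])
  i=3: ✓ (witness j=4)
  i=4: ✓ (witness j=4)
  i=5: ✗ (none in [5,6])
  i=6: ✗ (none in [6,7])
  i=7: ✓ (witness j=8)

3, 4, 7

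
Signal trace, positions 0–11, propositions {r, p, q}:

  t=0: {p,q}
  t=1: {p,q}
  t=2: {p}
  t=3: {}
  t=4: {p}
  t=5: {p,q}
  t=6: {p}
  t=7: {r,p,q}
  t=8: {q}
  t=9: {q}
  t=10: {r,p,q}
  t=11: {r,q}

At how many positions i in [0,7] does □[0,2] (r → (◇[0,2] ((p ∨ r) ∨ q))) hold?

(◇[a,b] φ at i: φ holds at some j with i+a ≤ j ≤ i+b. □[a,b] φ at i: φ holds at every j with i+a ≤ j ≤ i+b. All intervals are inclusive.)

8

Evaluate at each i in [0,7]:
  i=0: ✓ (all of [0,2])
  i=1: ✓ (all of [1,3])
  i=2: ✓ (all of [2,4])
  i=3: ✓ (all of [3,5])
  i=4: ✓ (all of [4,6])
  i=5: ✓ (all of [5,7])
  i=6: ✓ (all of [6,8])
  i=7: ✓ (all of [7,9])
Positions where it holds: {0, 1, 2, 3, 4, 5, 6, 7} → 8.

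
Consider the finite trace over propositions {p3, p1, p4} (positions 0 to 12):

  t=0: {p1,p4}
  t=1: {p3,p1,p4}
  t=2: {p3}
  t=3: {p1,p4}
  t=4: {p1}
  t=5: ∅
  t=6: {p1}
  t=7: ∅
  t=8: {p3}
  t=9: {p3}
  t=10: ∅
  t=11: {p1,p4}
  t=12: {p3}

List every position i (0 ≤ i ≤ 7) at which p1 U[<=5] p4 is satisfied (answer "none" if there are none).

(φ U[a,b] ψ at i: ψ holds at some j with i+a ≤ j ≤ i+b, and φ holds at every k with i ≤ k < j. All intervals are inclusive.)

Evaluate at each i in [0,7]:
  i=0: ✓ (rhs at j=0)
  i=1: ✓ (rhs at j=1)
  i=2: ✗ (lhs fails at k=2 before rhs at j=3)
  i=3: ✓ (rhs at j=3)
  i=4: ✗ (no rhs in [4,9])
  i=5: ✗ (no rhs in [5,10])
  i=6: ✗ (lhs fails at k=7 before rhs at j=11)
  i=7: ✗ (lhs fails at k=7 before rhs at j=11)

0, 1, 3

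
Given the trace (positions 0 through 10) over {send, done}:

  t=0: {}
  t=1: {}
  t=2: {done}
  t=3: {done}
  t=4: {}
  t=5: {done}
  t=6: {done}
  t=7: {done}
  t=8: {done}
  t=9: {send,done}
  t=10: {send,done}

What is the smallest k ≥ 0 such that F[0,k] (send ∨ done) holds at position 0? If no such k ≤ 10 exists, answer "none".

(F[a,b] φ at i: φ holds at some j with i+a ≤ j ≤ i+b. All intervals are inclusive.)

Scan j = 0,1,… for (send ∨ done):
  j=0: fails
  j=1: fails
  j=2: holds
First hit at j=2, so smallest k = 2-0 = 2.

2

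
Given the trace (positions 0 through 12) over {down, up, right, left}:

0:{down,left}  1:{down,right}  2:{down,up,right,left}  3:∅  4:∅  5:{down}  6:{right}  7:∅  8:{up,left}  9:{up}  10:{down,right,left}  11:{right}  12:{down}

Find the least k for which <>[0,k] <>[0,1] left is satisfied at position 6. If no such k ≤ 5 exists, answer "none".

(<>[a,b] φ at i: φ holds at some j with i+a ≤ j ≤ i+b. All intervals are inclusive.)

Scan j = 6,7,… for <>[0,1] left:
  j=6: fails
  j=7: holds
First hit at j=7, so smallest k = 7-6 = 1.

1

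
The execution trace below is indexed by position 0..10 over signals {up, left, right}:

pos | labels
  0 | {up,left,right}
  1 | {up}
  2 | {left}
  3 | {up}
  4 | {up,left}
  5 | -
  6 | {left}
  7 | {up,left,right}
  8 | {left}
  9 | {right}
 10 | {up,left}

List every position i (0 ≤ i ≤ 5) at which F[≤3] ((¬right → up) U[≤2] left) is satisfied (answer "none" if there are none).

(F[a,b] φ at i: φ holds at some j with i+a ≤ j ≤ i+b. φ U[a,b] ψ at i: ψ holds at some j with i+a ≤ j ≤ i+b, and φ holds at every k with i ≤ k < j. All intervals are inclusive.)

Evaluate at each i in [0,5]:
  i=0: ✓ (witness j=0)
  i=1: ✓ (witness j=1)
  i=2: ✓ (witness j=2)
  i=3: ✓ (witness j=3)
  i=4: ✓ (witness j=4)
  i=5: ✓ (witness j=6)

0, 1, 2, 3, 4, 5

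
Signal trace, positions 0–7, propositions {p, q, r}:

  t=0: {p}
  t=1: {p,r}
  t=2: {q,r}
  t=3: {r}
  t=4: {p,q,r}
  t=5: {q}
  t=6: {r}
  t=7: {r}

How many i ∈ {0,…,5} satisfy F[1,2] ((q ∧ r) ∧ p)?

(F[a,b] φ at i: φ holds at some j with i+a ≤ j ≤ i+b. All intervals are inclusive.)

Evaluate at each i in [0,5]:
  i=0: ✗ (none in [1,2])
  i=1: ✗ (none in [2,3])
  i=2: ✓ (witness j=4)
  i=3: ✓ (witness j=4)
  i=4: ✗ (none in [5,6])
  i=5: ✗ (none in [6,7])
Positions where it holds: {2, 3} → 2.

2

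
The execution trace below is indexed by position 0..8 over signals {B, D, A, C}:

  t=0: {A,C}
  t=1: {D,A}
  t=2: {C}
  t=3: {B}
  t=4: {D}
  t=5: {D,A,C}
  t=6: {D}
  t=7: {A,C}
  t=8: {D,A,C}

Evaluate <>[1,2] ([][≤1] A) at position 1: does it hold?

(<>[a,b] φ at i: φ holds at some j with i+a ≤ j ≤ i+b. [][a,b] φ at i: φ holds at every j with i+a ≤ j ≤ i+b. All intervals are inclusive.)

Check [][≤1] A at each j in [2,3]:
  j=2: fails at 2
  j=3: fails at 3
No position in the window satisfies it → formula fails.

Does not hold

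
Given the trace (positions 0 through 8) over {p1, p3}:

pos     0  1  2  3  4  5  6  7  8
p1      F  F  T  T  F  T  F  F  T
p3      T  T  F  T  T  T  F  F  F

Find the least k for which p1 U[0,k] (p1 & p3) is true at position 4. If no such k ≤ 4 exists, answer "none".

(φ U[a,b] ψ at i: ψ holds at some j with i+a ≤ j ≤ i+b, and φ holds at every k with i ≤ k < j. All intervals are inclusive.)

none

Need earliest j ≥ 4 with (p1 & p3), and p1 at every k in [4,j-1].
  j=4: rhs fails.
  j=5: rhs holds but lhs fails at k=4.
  j=6: rhs fails.
  j=7: rhs fails.
  j=8: rhs fails.
No witness within the range → none.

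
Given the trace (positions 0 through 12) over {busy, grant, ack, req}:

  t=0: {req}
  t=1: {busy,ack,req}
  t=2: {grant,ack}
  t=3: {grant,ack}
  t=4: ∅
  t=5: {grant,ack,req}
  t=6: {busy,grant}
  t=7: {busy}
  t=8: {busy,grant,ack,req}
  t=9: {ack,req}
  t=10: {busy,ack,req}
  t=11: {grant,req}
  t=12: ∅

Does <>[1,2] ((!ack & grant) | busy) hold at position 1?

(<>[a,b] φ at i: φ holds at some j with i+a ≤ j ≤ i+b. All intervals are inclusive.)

Check ((!ack & grant) | busy) at each j in [2,3]:
  j=2: false
  j=3: false
No position in the window satisfies it → formula fails.

Does not hold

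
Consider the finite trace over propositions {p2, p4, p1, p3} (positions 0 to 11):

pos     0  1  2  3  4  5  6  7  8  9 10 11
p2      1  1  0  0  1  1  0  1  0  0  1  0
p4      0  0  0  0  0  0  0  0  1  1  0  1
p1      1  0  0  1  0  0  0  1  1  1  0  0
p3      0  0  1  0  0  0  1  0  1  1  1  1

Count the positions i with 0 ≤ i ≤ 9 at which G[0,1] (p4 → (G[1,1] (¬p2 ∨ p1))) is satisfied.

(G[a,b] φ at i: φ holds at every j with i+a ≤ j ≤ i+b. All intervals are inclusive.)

Evaluate at each i in [0,9]:
  i=0: ✓ (all of [0,1])
  i=1: ✓ (all of [1,2])
  i=2: ✓ (all of [2,3])
  i=3: ✓ (all of [3,4])
  i=4: ✓ (all of [4,5])
  i=5: ✓ (all of [5,6])
  i=6: ✓ (all of [6,7])
  i=7: ✓ (all of [7,8])
  i=8: ✗ (fails at j=9)
  i=9: ✗ (fails at j=9)
Positions where it holds: {0, 1, 2, 3, 4, 5, 6, 7} → 8.

8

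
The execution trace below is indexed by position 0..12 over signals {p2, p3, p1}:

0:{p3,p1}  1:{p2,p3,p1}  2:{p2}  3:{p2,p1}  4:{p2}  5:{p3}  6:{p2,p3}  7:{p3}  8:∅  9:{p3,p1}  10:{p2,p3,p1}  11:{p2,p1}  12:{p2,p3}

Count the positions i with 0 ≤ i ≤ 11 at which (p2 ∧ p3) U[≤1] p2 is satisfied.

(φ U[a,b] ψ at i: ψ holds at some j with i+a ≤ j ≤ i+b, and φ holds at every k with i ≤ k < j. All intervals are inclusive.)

7

Evaluate at each i in [0,11]:
  i=0: ✗ (lhs fails at k=0 before rhs at j=1)
  i=1: ✓ (rhs at j=1)
  i=2: ✓ (rhs at j=2)
  i=3: ✓ (rhs at j=3)
  i=4: ✓ (rhs at j=4)
  i=5: ✗ (lhs fails at k=5 before rhs at j=6)
  i=6: ✓ (rhs at j=6)
  i=7: ✗ (no rhs in [7,8])
  i=8: ✗ (no rhs in [8,9])
  i=9: ✗ (lhs fails at k=9 before rhs at j=10)
  i=10: ✓ (rhs at j=10)
  i=11: ✓ (rhs at j=11)
Positions where it holds: {1, 2, 3, 4, 6, 10, 11} → 7.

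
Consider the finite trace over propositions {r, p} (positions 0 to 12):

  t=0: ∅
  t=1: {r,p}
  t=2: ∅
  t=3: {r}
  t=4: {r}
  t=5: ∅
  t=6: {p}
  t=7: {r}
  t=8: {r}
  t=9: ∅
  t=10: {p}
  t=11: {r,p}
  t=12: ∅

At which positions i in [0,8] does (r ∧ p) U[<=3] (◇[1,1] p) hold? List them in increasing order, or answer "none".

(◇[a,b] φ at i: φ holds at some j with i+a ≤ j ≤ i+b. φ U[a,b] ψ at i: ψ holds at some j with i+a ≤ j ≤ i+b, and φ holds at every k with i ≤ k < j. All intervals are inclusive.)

0, 5

Evaluate at each i in [0,8]:
  i=0: ✓ (rhs at j=0)
  i=1: ✗ (no rhs in [1,4])
  i=2: ✗ (lhs fails at k=2 before rhs at j=5)
  i=3: ✗ (lhs fails at k=3 before rhs at j=5)
  i=4: ✗ (lhs fails at k=4 before rhs at j=5)
  i=5: ✓ (rhs at j=5)
  i=6: ✗ (lhs fails at k=6 before rhs at j=9)
  i=7: ✗ (lhs fails at k=7 before rhs at j=9)
  i=8: ✗ (lhs fails at k=8 before rhs at j=9)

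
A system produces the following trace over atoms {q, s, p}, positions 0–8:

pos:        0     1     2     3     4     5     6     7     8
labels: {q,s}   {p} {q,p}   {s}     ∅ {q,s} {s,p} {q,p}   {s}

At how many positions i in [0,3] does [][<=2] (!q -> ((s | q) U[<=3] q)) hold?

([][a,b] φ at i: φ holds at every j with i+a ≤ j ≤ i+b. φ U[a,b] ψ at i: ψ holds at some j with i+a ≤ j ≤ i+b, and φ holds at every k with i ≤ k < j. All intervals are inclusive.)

0

Evaluate at each i in [0,3]:
  i=0: ✗ (fails at j=1)
  i=1: ✗ (fails at j=1)
  i=2: ✗ (fails at j=3)
  i=3: ✗ (fails at j=3)
Positions where it holds: {} → 0.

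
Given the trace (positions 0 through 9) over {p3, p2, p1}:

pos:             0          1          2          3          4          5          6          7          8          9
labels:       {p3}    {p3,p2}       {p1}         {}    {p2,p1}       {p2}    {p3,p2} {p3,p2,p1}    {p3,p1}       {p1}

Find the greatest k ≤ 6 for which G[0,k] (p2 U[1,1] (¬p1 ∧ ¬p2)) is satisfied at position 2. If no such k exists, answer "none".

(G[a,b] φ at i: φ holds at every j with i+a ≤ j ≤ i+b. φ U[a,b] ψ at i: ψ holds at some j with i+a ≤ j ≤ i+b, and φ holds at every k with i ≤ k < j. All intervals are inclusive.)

(p2 U[1,1] (¬p1 ∧ ¬p2)) must hold from j=2 onward; find where it first fails.
  j=2: fails → no k works.

none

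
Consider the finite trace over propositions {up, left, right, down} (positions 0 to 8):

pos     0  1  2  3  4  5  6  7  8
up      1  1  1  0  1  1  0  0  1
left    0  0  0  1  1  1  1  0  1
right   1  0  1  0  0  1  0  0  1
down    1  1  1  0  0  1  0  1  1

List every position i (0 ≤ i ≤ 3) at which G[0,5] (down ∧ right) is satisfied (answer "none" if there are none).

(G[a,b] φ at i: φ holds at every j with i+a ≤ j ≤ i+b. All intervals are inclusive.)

Evaluate at each i in [0,3]:
  i=0: ✗ (fails at j=1)
  i=1: ✗ (fails at j=1)
  i=2: ✗ (fails at j=3)
  i=3: ✗ (fails at j=3)

none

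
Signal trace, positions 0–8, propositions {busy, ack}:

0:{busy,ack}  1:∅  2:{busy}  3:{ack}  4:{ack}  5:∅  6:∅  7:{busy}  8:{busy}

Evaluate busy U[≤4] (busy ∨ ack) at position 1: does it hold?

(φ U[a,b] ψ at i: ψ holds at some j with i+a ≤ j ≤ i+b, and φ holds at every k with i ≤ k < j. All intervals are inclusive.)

Need some j in [1,5] with (busy ∨ ack), and busy at every k in [1,j-1].
  j=1: (busy ∨ ack) false.
  j=2: (busy ∨ ack) holds, but busy fails at k=1 → not this j.
  j=3: (busy ∨ ack) holds, but busy fails at k=1 → not this j.
  j=4: (busy ∨ ack) holds, but busy fails at k=1 → not this j.
  j=5: (busy ∨ ack) false.
No j in the window works → until fails.

Does not hold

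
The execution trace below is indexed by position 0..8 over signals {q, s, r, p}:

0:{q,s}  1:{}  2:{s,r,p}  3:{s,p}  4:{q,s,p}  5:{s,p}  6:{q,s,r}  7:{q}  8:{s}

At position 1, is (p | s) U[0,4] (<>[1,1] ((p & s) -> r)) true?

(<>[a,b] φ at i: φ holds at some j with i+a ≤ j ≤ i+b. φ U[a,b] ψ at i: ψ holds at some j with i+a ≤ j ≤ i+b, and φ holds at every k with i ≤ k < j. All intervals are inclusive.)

Holds

Need some j in [1,5] with <>[1,1] ((p & s) -> r), and (p | s) at every k in [1,j-1].
  j=1: <>[1,1] ((p & s) -> r) holds; no prefix to check → satisfied.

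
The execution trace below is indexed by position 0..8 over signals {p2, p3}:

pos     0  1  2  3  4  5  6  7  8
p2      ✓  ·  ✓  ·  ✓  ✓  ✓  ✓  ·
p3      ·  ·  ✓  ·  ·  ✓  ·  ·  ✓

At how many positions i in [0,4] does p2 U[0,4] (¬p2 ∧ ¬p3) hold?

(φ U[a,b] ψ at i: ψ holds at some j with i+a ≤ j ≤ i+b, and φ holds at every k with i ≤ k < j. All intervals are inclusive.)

Evaluate at each i in [0,4]:
  i=0: ✓ (rhs at j=1; lhs holds on [0,0])
  i=1: ✓ (rhs at j=1)
  i=2: ✓ (rhs at j=3; lhs holds on [2,2])
  i=3: ✓ (rhs at j=3)
  i=4: ✗ (no rhs in [4,8])
Positions where it holds: {0, 1, 2, 3} → 4.

4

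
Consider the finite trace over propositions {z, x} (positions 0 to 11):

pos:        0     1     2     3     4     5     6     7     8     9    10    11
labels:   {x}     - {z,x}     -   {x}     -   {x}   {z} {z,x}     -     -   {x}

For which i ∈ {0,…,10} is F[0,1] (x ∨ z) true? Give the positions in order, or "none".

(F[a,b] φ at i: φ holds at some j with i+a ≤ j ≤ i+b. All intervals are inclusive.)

Evaluate at each i in [0,10]:
  i=0: ✓ (witness j=0)
  i=1: ✓ (witness j=2)
  i=2: ✓ (witness j=2)
  i=3: ✓ (witness j=4)
  i=4: ✓ (witness j=4)
  i=5: ✓ (witness j=6)
  i=6: ✓ (witness j=6)
  i=7: ✓ (witness j=7)
  i=8: ✓ (witness j=8)
  i=9: ✗ (none in [9,10])
  i=10: ✓ (witness j=11)

0, 1, 2, 3, 4, 5, 6, 7, 8, 10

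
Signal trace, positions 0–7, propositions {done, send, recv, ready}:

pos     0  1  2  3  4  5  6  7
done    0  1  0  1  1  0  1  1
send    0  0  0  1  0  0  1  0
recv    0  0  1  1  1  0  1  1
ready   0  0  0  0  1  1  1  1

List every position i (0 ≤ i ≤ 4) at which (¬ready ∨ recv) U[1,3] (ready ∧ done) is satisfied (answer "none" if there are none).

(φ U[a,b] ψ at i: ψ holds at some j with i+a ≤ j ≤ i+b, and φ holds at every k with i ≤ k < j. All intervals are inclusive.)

Evaluate at each i in [0,4]:
  i=0: ✗ (no rhs in [1,3])
  i=1: ✓ (rhs at j=4; lhs holds on [1,3])
  i=2: ✓ (rhs at j=4; lhs holds on [2,3])
  i=3: ✓ (rhs at j=4; lhs holds on [3,3])
  i=4: ✗ (lhs fails at k=5 before rhs at j=6)

1, 2, 3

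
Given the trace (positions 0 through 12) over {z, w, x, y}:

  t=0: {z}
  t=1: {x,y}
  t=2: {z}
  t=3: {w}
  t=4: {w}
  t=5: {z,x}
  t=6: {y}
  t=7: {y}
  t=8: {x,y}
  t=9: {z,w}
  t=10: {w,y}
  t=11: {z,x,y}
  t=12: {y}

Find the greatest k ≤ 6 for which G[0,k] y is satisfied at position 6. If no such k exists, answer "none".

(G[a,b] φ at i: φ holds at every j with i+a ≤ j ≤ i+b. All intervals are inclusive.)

y must hold from j=6 onward; find where it first fails.
  j=6: holds
  j=7: holds
  j=8: holds
  j=9: fails
Holds on [6,8], so largest k = 2.

2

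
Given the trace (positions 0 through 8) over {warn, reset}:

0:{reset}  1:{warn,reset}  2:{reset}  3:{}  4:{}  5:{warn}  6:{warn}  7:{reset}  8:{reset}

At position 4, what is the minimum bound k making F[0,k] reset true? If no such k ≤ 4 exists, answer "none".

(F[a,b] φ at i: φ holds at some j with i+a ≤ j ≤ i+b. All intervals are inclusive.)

3

Scan j = 4,5,… for reset:
  j=4: fails
  j=5: fails
  j=6: fails
  j=7: holds
First hit at j=7, so smallest k = 7-4 = 3.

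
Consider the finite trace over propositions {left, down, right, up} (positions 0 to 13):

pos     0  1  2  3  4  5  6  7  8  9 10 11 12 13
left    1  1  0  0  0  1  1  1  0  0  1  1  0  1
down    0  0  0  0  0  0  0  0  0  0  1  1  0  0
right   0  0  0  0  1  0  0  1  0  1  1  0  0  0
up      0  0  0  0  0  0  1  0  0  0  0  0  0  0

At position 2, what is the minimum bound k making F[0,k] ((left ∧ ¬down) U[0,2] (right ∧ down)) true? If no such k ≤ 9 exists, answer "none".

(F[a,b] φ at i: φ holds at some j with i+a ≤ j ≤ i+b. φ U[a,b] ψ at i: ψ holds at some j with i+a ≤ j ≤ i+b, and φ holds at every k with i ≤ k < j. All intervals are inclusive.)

8

Scan j = 2,3,… for ((left ∧ ¬down) U[0,2] (right ∧ down)):
  j=2: fails
  j=3: fails
  j=4: fails
  j=5: fails
  j=6: fails
  j=7: fails
  j=8: fails
  j=9: fails
  j=10: holds
First hit at j=10, so smallest k = 10-2 = 8.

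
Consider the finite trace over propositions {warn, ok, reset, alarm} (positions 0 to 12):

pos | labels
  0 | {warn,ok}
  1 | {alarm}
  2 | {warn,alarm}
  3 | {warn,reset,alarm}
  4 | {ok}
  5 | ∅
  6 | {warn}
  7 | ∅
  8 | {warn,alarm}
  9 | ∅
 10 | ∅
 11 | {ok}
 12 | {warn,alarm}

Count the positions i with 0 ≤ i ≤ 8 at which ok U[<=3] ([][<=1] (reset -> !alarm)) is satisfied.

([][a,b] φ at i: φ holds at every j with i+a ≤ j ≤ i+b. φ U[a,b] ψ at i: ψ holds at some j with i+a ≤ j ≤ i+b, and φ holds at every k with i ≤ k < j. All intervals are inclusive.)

7

Evaluate at each i in [0,8]:
  i=0: ✓ (rhs at j=0)
  i=1: ✓ (rhs at j=1)
  i=2: ✗ (lhs fails at k=2 before rhs at j=4)
  i=3: ✗ (lhs fails at k=3 before rhs at j=4)
  i=4: ✓ (rhs at j=4)
  i=5: ✓ (rhs at j=5)
  i=6: ✓ (rhs at j=6)
  i=7: ✓ (rhs at j=7)
  i=8: ✓ (rhs at j=8)
Positions where it holds: {0, 1, 4, 5, 6, 7, 8} → 7.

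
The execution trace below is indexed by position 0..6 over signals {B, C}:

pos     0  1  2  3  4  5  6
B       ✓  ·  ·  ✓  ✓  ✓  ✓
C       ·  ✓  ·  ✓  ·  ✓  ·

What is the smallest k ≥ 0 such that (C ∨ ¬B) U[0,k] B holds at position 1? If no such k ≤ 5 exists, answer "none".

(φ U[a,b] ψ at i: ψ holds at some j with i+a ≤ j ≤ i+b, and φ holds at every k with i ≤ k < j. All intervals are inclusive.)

Need earliest j ≥ 1 with B, and (C ∨ ¬B) at every k in [1,j-1].
  j=1: rhs fails.
  j=2: rhs fails.
  j=3: rhs holds; lhs holds on [1,2]. k = 2.

2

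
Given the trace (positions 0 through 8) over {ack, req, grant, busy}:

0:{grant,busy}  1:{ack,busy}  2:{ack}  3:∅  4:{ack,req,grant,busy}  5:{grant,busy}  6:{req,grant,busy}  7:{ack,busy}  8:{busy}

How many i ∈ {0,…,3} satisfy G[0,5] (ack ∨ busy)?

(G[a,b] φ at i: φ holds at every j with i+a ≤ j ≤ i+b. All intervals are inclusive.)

Evaluate at each i in [0,3]:
  i=0: ✗ (fails at j=3)
  i=1: ✗ (fails at j=3)
  i=2: ✗ (fails at j=3)
  i=3: ✗ (fails at j=3)
Positions where it holds: {} → 0.

0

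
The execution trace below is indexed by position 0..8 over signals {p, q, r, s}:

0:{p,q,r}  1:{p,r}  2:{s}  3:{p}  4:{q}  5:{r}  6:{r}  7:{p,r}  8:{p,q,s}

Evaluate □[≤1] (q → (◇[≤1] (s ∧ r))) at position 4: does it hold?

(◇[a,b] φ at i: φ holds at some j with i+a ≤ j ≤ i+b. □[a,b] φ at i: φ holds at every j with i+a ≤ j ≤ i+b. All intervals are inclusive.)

Does not hold

Check (q → (◇[≤1] (s ∧ r))) at every j in [4,5]:
  j=4: antecedent true; consequent fails (none in [4,5]) → ✗
  j=5: antecedent false → ✓
Fails at j=4 → formula fails.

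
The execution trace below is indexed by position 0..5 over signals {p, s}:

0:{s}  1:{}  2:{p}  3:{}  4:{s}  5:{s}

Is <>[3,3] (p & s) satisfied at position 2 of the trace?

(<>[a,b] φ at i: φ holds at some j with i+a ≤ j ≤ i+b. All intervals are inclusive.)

Does not hold

Check (p & s) at each j in [5,5]:
  j=5: false
No position in the window satisfies it → formula fails.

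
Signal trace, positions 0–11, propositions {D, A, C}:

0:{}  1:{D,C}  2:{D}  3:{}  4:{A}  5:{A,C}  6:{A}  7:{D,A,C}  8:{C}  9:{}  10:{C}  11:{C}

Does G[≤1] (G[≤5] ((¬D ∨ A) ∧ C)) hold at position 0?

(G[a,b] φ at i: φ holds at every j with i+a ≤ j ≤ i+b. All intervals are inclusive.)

Check G[≤5] ((¬D ∨ A) ∧ C) at every j in [0,1]:
  j=0: fails at 0
  j=1: fails at 1
Fails at j=0 → formula fails.

Does not hold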